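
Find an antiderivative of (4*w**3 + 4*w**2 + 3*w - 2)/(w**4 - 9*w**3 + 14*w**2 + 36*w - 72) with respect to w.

Factor the denominator: (w - 6)*(w - 3)*(w - 2)*(w + 2).
Partial-fraction decomposition: 3/(20*(w + 2)) + 13/(4*(w - 2)) - 151/(15*(w - 3)) + 32/(3*(w - 6)).
Integrate each term: A/(w−a) contributes A·log|w−a|.

32*log(w - 6)/3 - 151*log(w - 3)/15 + 13*log(w - 2)/4 + 3*log(w + 2)/20 + C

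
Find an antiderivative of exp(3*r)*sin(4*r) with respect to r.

Let I denote the integral. Integrate by parts with u = sin(4*r), dv = exp(3*r) dr, so v = exp(3*r)/3: I = exp(3*r)*sin(4*r)/3 − (4/3)·∫ exp(3*r)*cos(4*r) dr.
Apply parts again with u = cos(4*r), dv = exp(3*r) dr: ∫ exp(3*r)*cos(4*r) dr = exp(3*r)*cos(4*r)/3 + (4/3)·I. Substituting back brings back I: I = exp(3*r)*sin(4*r)/3 - 4*exp(3*r)*cos(4*r)/9 − (16/9)·I.
Solving for I: (1 + 16/9)·I equals the remaining terms, so I = (9/25)·(exp(3*r)*sin(4*r)/3 - 4*exp(3*r)*cos(4*r)/9).

3*exp(3*r)*sin(4*r)/25 - 4*exp(3*r)*cos(4*r)/25 + C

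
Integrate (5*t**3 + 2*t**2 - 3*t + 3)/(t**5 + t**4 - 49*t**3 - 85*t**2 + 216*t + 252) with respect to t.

359*log(t - 7)/1040 - 3*log(t - 2)/40 + log(t + 1)/80 + 7*log(t + 3)/20 - 329*log(t + 6)/520 + C

Factor the denominator: (t - 7)*(t - 2)*(t + 1)*(t + 3)*(t + 6).
Partial-fraction decomposition: -329/(520*(t + 6)) + 7/(20*(t + 3)) + 1/(80*(t + 1)) - 3/(40*(t - 2)) + 359/(1040*(t - 7)).
Integrate each term: A/(t−a) contributes A·log|t−a|.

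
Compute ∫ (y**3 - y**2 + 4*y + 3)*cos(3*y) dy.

Use integration by parts with u = y**3 - y**2 + 4*y + 3, dv = cos(3*y) dy, so v = sin(3*y)/3.
Apply parts 3 times (tabular method): alternate signs, differentiate u down to 0, integrate dv up.

y**3*sin(3*y)/3 - y**2*sin(3*y)/3 + y**2*cos(3*y)/3 + 10*y*sin(3*y)/9 - 2*y*cos(3*y)/9 + 29*sin(3*y)/27 + 10*cos(3*y)/27 + C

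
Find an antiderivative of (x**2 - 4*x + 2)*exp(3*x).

Use integration by parts with u = x**2 - 4*x + 2, dv = exp(3*x) dx, so v = exp(3*x)/3.
Apply parts 2 times (tabular method): alternate signs, differentiate u down to 0, integrate dv up.

(9*x**2 - 42*x + 32)*exp(3*x)/27 + C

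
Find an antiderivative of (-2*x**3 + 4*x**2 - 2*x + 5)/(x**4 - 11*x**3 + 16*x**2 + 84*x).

5*log(x)/84 - 499*log(x - 7)/63 + 295*log(x - 6)/48 - 41*log(x + 2)/144 + C

Factor the denominator: x*(x - 7)*(x - 6)*(x + 2).
Partial-fraction decomposition: -41/(144*(x + 2)) + 295/(48*(x - 6)) - 499/(63*(x - 7)) + 5/(84*x).
Integrate each term: A/(x−a) contributes A·log|x−a|.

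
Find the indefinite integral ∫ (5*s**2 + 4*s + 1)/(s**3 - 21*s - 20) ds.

73*log(s - 5)/27 - log(s + 1)/9 + 65*log(s + 4)/27 + C

Factor the denominator: (s - 5)*(s + 1)*(s + 4).
Partial-fraction decomposition: 65/(27*(s + 4)) - 1/(9*(s + 1)) + 73/(27*(s - 5)).
Integrate each term: A/(s−a) contributes A·log|s−a|.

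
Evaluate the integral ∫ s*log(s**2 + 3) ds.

s**2*log(s**2 + 3)/2 - s**2/2 + 3*log(s**2 + 3)/2 + C

Let u = s**2 + 3, so du = (2*s) ds.
The integral becomes (1/2)·∫ log(u) du; integrate by parts with u′=log(u), dv′=du.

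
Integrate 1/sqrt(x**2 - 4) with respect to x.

Substitute x = 2·sec(θ), so dx = 2·sec(θ)*tan(θ) dθ and the radical becomes sqrt(x**2 - 4) = 2·tan(θ) by the Pythagorean identity.
Integrate the resulting trig expression in θ, then back-substitute sec(θ) = x/2, tan(θ) = sqrt(x**2 - 4)/2 (absorbing any constant into C).

log(x + sqrt(x**2 - 4)) + C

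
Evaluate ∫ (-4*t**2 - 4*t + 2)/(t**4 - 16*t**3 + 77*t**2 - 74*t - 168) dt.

-37*log(t - 7)/4 + 83*log(t - 6)/7 - 13*log(t - 4)/5 - log(t + 1)/140 + C

Factor the denominator: (t - 7)*(t - 6)*(t - 4)*(t + 1).
Partial-fraction decomposition: -1/(140*(t + 1)) - 13/(5*(t - 4)) + 83/(7*(t - 6)) - 37/(4*(t - 7)).
Integrate each term: A/(t−a) contributes A·log|t−a|.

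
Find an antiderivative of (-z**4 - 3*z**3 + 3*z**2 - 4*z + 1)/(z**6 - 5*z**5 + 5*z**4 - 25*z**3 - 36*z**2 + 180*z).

log(z)/180 - 472*log(z - 5)/1785 + 35*log(z - 2)/312 - 29*log(z + 2)/728 + 371*log(z**2 + 9)/3978 + 4*atan(z/3)/663 + C

Factor the denominator: z*(z - 5)*(z - 2)*(z + 2)*(z**2 + 9).
Partial-fraction decomposition: (371*z + 36)/(1989*(z**2 + 9)) - 29/(728*(z + 2)) + 35/(312*(z - 2)) - 472/(1785*(z - 5)) + 1/(180*z).
Integrate each term; A/(z−a) gives A·log|z−a|; the (Bz+D)/(z²+p²) term gives a log and an atan.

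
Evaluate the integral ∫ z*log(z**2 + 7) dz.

z**2*log(z**2 + 7)/2 - z**2/2 + 7*log(z**2 + 7)/2 + C

Let u = z**2 + 7, so du = (2*z) dz.
The integral becomes (1/2)·∫ log(u) du; integrate by parts with u′=log(u), dv′=du.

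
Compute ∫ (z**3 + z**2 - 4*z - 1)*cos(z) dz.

z**3*sin(z) + z**2*sin(z) + 3*z**2*cos(z) - 10*z*sin(z) + 2*z*cos(z) - 3*sin(z) - 10*cos(z) + C

Use integration by parts with u = z**3 + z**2 - 4*z - 1, dv = cos(z) dz, so v = sin(z).
Apply parts 3 times (tabular method): alternate signs, differentiate u down to 0, integrate dv up.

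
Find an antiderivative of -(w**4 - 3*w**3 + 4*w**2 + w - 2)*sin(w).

w**4*cos(w) - 4*w**3*sin(w) - 3*w**3*cos(w) + 9*w**2*sin(w) - 8*w**2*cos(w) + 16*w*sin(w) + 19*w*cos(w) - 19*sin(w) + 14*cos(w) + C

Use integration by parts with u = w**4 - 3*w**3 + 4*w**2 + w - 2, dv = -sin(w) dw, so v = cos(w).
Apply parts 4 times (tabular method): alternate signs, differentiate u down to 0, integrate dv up.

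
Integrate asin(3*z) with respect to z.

Use integration by parts with u = arcsin(3*z), dv = dz.
Then du = 3/sqrt(-9*z**2 + 1) dz.

z*asin(3*z) + sqrt(-9*z**2 + 1)/3 + C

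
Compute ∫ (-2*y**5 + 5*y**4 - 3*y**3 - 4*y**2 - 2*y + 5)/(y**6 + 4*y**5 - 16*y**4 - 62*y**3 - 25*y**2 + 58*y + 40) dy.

-1027*log(y - 4)/4050 + log(y - 1)/216 - 803*log(y + 1)/800 + 161*log(y + 2)/54 - 9665*log(y + 5)/2592 - 13/(40*y + 40) + C

Factor the denominator: (y - 4)*(y - 1)*(y + 1)**2*(y + 2)*(y + 5).
Partial-fraction decomposition: -9665/(2592*(y + 5)) + 161/(54*(y + 2)) - 803/(800*(y + 1)) + 13/(40*(y + 1)**2) + 1/(216*(y - 1)) - 1027/(4050*(y - 4)).
Integrate each term; A/(y−a) gives A·log|y−a|; A/(y−a)² gives −A/(y−a).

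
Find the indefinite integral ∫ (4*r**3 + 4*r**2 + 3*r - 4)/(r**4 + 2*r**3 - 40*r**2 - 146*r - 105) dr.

Factor the denominator: (r - 7)*(r + 1)*(r + 3)*(r + 5).
Partial-fraction decomposition: 419/(96*(r + 5)) - 17/(8*(r + 3)) + 7/(64*(r + 1)) + 317/(192*(r - 7)).
Integrate each term: A/(r−a) contributes A·log|r−a|.

317*log(r - 7)/192 + 7*log(r + 1)/64 - 17*log(r + 3)/8 + 419*log(r + 5)/96 + C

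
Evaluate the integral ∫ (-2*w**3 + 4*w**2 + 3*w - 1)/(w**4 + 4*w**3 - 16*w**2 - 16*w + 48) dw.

-55*log(w - 2)/256 + 25*log(w + 2)/64 - 557*log(w + 6)/256 - 5/(32*w - 64) + C

Factor the denominator: (w - 2)**2*(w + 2)*(w + 6).
Partial-fraction decomposition: -557/(256*(w + 6)) + 25/(64*(w + 2)) - 55/(256*(w - 2)) + 5/(32*(w - 2)**2).
Integrate each term; A/(w−a) gives A·log|w−a|; A/(w−a)² gives −A/(w−a).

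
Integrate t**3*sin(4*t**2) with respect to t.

-t**2*cos(4*t**2)/8 + sin(4*t**2)/32 + C

Let u = t², du = 2t dt; rewrite as (1/2)∫ u^1·sin(4u) du.
Now integrate by parts 1 time.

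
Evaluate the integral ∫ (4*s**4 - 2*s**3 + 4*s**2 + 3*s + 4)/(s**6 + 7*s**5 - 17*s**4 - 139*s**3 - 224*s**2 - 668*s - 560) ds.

Factor the denominator: (s - 5)*(s + 1)*(s + 4)*(s + 7)*(s**2 + 4).
Partial-fraction decomposition: (485*s - 533)/(7685*(s**2 + 4)) - 10469/(11448*(s + 7)) + 302/(405*(s + 4)) - 11/(540*(s + 1)) + 2369/(18792*(s - 5)).
Integrate each term; A/(s−a) gives A·log|s−a|; the (Bs+D)/(s²+p²) term gives a log and an atan.

2369*log(s - 5)/18792 - 11*log(s + 1)/540 + 302*log(s + 4)/405 - 10469*log(s + 7)/11448 + 97*log(s**2 + 4)/3074 - 533*atan(s/2)/15370 + C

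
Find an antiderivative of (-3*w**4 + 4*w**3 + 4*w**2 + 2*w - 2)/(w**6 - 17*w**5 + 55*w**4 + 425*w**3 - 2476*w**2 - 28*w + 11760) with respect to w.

Factor the denominator: (w - 7)**2*(w - 6)*(w - 4)*(w + 2)*(w + 5).
Partial-fraction decomposition: 2287/(42768*(w + 5)) - 35/(5832*(w + 2)) + 221/(486*(w - 4)) - 1435/(88*(w - 6)) + 184345/(11664*(w - 7)) - 5623/(324*(w - 7)**2).
Integrate each term; A/(w−a) gives A·log|w−a|; A/(w−a)² gives −A/(w−a).

184345*log(w - 7)/11664 - 1435*log(w - 6)/88 + 221*log(w - 4)/486 - 35*log(w + 2)/5832 + 2287*log(w + 5)/42768 + 5623/(324*w - 2268) + C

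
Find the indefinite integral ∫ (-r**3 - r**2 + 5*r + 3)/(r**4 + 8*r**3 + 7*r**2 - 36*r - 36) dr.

Factor the denominator: (r - 2)*(r + 1)*(r + 3)*(r + 6).
Partial-fraction decomposition: -51/(40*(r + 6)) + 1/(5*(r + 3)) + 1/(15*(r + 1)) + 1/(120*(r - 2)).
Integrate each term: A/(r−a) contributes A·log|r−a|.

log(r - 2)/120 + log(r + 1)/15 + log(r + 3)/5 - 51*log(r + 6)/40 + C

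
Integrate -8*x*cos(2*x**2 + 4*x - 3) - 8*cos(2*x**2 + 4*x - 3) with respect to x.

Let u = 2*x**2 + 4*x - 3, so du = (4*x + 4) dx.
Rewriting, the integral becomes -2·∫ cos(u) du = -2·sin(u).
Substituting back, u = 2*x**2 + 4*x - 3.

-2*sin(2*x**2 + 4*x - 3) + C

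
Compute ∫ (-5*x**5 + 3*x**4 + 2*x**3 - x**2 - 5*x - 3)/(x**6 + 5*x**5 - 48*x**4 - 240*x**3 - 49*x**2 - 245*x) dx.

3*log(x)/245 - 25411*log(x - 7)/19600 + 5749*log(x + 5)/1040 - 18107*log(x + 7)/1960 - 7*log(x**2 + 1)/2600 + 61*atan(x)/1300 + C

Factor the denominator: x*(x - 7)*(x + 5)*(x + 7)*(x**2 + 1).
Partial-fraction decomposition: -(7*x - 61)/(1300*(x**2 + 1)) - 18107/(1960*(x + 7)) + 5749/(1040*(x + 5)) - 25411/(19600*(x - 7)) + 3/(245*x).
Integrate each term; A/(x−a) gives A·log|x−a|; the (Bx+D)/(x²+p²) term gives a log and an atan.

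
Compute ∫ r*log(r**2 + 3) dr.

Let u = r**2 + 3, so du = (2*r) dr.
The integral becomes (1/2)·∫ log(u) du; integrate by parts with u′=log(u), dv′=du.

r**2*log(r**2 + 3)/2 - r**2/2 + 3*log(r**2 + 3)/2 + C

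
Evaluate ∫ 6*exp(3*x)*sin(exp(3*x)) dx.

-2*cos(exp(3*x)) + C

Let u = exp(3*x), so du = (3*exp(3*x)) dx.
Rewriting, the integral becomes 2·∫ sin(u) du = 2·-cos(u).
Substituting back, u = exp(3*x).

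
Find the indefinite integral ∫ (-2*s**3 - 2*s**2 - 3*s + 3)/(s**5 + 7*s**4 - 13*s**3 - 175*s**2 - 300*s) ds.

Factor the denominator: s*(s - 5)*(s + 3)*(s + 4)*(s + 5).
Partial-fraction decomposition: 109/(50*(s + 5)) - 37/(12*(s + 4)) + 1/(s + 3) - 13/(150*(s - 5)) - 1/(100*s).
Integrate each term: A/(s−a) contributes A·log|s−a|.

-log(s)/100 - 13*log(s - 5)/150 + log(s + 3) - 37*log(s + 4)/12 + 109*log(s + 5)/50 + C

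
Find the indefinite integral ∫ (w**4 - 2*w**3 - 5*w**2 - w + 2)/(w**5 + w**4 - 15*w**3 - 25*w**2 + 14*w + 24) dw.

23*log(w - 4)/315 + 5*log(w - 1)/72 + log(w + 1)/20 - 8*log(w + 2)/9 + 95*log(w + 3)/56 + C

Factor the denominator: (w - 4)*(w - 1)*(w + 1)*(w + 2)*(w + 3).
Partial-fraction decomposition: 95/(56*(w + 3)) - 8/(9*(w + 2)) + 1/(20*(w + 1)) + 5/(72*(w - 1)) + 23/(315*(w - 4)).
Integrate each term: A/(w−a) contributes A·log|w−a|.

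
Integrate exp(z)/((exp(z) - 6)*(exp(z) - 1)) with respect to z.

log(exp(z) - 6)/5 - log(exp(z) - 1)/5 + C

Let u = e^z, du = e^z dz.
The integral becomes ∫ du/((u-6)(u-1)); decompose into partial fractions.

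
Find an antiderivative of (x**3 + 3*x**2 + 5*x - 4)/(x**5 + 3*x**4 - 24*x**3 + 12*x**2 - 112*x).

log(x)/28 + 8*log(x - 4)/55 - 235*log(x + 7)/4081 - 131*log(x**2 + 4)/2120 + 2*atan(x/2)/265 + C

Factor the denominator: x*(x - 4)*(x + 7)*(x**2 + 4).
Partial-fraction decomposition: -(131*x - 16)/(1060*(x**2 + 4)) - 235/(4081*(x + 7)) + 8/(55*(x - 4)) + 1/(28*x).
Integrate each term; A/(x−a) gives A·log|x−a|; the (Bx+D)/(x²+p²) term gives a log and an atan.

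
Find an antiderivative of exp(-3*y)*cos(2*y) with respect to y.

2*exp(-3*y)*sin(2*y)/13 - 3*exp(-3*y)*cos(2*y)/13 + C

Let I denote the integral. Integrate by parts with u = cos(2*y), dv = exp(-3*y) dy, so v = -exp(-3*y)/3: I = -exp(-3*y)*cos(2*y)/3 − (2/3)·∫ exp(-3*y)*sin(2*y) dy.
Apply parts again with u = sin(2*y), dv = exp(-3*y) dy: ∫ exp(-3*y)*sin(2*y) dy = -exp(-3*y)*sin(2*y)/3 + (2/3)·I. Substituting back brings back I: I = 2*exp(-3*y)*sin(2*y)/9 - exp(-3*y)*cos(2*y)/3 − (4/9)·I.
Solving for I: (1 + 4/9)·I equals the remaining terms, so I = (9/13)·(2*exp(-3*y)*sin(2*y)/9 - exp(-3*y)*cos(2*y)/3).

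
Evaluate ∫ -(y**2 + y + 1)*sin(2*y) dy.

y**2*cos(2*y)/2 - y*sin(2*y)/2 + y*cos(2*y)/2 - sin(2*y)/4 + cos(2*y)/4 + C

Use integration by parts with u = y**2 + y + 1, dv = -sin(2*y) dy, so v = cos(2*y)/2.
Apply parts 2 times (tabular method): alternate signs, differentiate u down to 0, integrate dv up.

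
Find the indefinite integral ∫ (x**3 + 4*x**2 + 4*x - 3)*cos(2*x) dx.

x**3*sin(2*x)/2 + 2*x**2*sin(2*x) + 3*x**2*cos(2*x)/4 + 5*x*sin(2*x)/4 + 2*x*cos(2*x) - 5*sin(2*x)/2 + 5*cos(2*x)/8 + C

Use integration by parts with u = x**3 + 4*x**2 + 4*x - 3, dv = cos(2*x) dx, so v = sin(2*x)/2.
Apply parts 3 times (tabular method): alternate signs, differentiate u down to 0, integrate dv up.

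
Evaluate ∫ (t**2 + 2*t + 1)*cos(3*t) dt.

t**2*sin(3*t)/3 + 2*t*sin(3*t)/3 + 2*t*cos(3*t)/9 + 7*sin(3*t)/27 + 2*cos(3*t)/9 + C

Use integration by parts with u = t**2 + 2*t + 1, dv = cos(3*t) dt, so v = sin(3*t)/3.
Apply parts 2 times (tabular method): alternate signs, differentiate u down to 0, integrate dv up.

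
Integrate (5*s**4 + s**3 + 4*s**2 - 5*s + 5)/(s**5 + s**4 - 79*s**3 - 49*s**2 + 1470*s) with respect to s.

log(s)/294 + 6257*log(s - 7)/1274 - 111*log(s - 5)/44 - 6443*log(s + 6)/858 + 1983*log(s + 7)/196 + C

Factor the denominator: s*(s - 7)*(s - 5)*(s + 6)*(s + 7).
Partial-fraction decomposition: 1983/(196*(s + 7)) - 6443/(858*(s + 6)) - 111/(44*(s - 5)) + 6257/(1274*(s - 7)) + 1/(294*s).
Integrate each term: A/(s−a) contributes A·log|s−a|.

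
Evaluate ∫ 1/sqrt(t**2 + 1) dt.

log(t + sqrt(t**2 + 1)) + C

Substitute t = tan(θ), so dt = sec(θ)^2 dθ and the radical becomes sqrt(t**2 + 1) = sec(θ) by the Pythagorean identity.
Integrate the resulting trig expression in θ, then back-substitute tan(θ) = t, sec(θ) = sqrt(t**2 + 1) (absorbing any constant into C).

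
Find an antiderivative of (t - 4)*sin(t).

-t*cos(t) + sin(t) + 4*cos(t) + C

Use integration by parts with u = t - 4, dv = sin(t) dt, so v = -cos(t).
Apply parts 1 times (tabular method): alternate signs, differentiate u down to 0, integrate dv up.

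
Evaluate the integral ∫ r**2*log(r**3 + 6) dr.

Let u = r**3 + 6, so du = (3*r**2) dr.
The integral becomes (1/3)·∫ log(u) du; integrate by parts with u′=log(u), dv′=du.

r**3*log(r**3 + 6)/3 - r**3/3 + 2*log(r**3 + 6) + C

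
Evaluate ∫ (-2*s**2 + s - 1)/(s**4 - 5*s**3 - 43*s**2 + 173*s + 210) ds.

-23*log(s - 7)/52 + 23*log(s - 5)/66 - log(s + 1)/60 + 79*log(s + 6)/715 + C

Factor the denominator: (s - 7)*(s - 5)*(s + 1)*(s + 6).
Partial-fraction decomposition: 79/(715*(s + 6)) - 1/(60*(s + 1)) + 23/(66*(s - 5)) - 23/(52*(s - 7)).
Integrate each term: A/(s−a) contributes A·log|s−a|.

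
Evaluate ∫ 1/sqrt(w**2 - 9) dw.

Substitute w = 3·sec(θ), so dw = 3·sec(θ)*tan(θ) dθ and the radical becomes sqrt(w**2 - 9) = 3·tan(θ) by the Pythagorean identity.
Integrate the resulting trig expression in θ, then back-substitute sec(θ) = w/3, tan(θ) = sqrt(w**2 - 9)/3 (absorbing any constant into C).

log(w + sqrt(w**2 - 9)) + C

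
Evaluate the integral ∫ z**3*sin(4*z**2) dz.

-z**2*cos(4*z**2)/8 + sin(4*z**2)/32 + C

Let u = z², du = 2z dz; rewrite as (1/2)∫ u^1·sin(4u) du.
Now integrate by parts 1 time.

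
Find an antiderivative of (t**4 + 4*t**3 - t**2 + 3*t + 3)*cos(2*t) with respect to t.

Use integration by parts with u = t**4 + 4*t**3 - t**2 + 3*t + 3, dv = cos(2*t) dt, so v = sin(2*t)/2.
Apply parts 4 times (tabular method): alternate signs, differentiate u down to 0, integrate dv up.

t**4*sin(2*t)/2 + 2*t**3*sin(2*t) + t**3*cos(2*t) - 2*t**2*sin(2*t) + 3*t**2*cos(2*t) - 3*t*sin(2*t)/2 - 2*t*cos(2*t) + 5*sin(2*t)/2 - 3*cos(2*t)/4 + C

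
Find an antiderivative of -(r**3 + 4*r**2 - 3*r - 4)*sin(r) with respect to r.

r**3*cos(r) - 3*r**2*sin(r) + 4*r**2*cos(r) - 8*r*sin(r) - 9*r*cos(r) + 9*sin(r) - 12*cos(r) + C

Use integration by parts with u = r**3 + 4*r**2 - 3*r - 4, dv = -sin(r) dr, so v = cos(r).
Apply parts 3 times (tabular method): alternate signs, differentiate u down to 0, integrate dv up.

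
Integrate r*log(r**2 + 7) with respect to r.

Let u = r**2 + 7, so du = (2*r) dr.
The integral becomes (1/2)·∫ log(u) du; integrate by parts with u′=log(u), dv′=du.

r**2*log(r**2 + 7)/2 - r**2/2 + 7*log(r**2 + 7)/2 + C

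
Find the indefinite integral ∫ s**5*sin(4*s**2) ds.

-s**4*cos(4*s**2)/8 + s**2*sin(4*s**2)/16 + cos(4*s**2)/64 + C

Let u = s², du = 2s ds; rewrite as (1/2)∫ u^2·sin(4u) du.
Now integrate by parts 2 times.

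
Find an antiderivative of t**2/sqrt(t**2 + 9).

Substitute t = 3·tan(θ), so dt = 3·sec(θ)^2 dθ and the radical becomes sqrt(t**2 + 9) = 3·sec(θ) by the Pythagorean identity.
Integrate the resulting trig expression in θ, then back-substitute tan(θ) = t/3, sec(θ) = sqrt(t**2 + 9)/3 (absorbing any constant into C).

t*sqrt(t**2 + 9)/2 - 9*log(t + sqrt(t**2 + 9))/2 + C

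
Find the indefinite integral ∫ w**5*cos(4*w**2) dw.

w**4*sin(4*w**2)/8 + w**2*cos(4*w**2)/16 - sin(4*w**2)/64 + C

Let u = w², du = 2w dw; rewrite as (1/2)∫ u^2·cos(4u) du.
Now integrate by parts 2 times.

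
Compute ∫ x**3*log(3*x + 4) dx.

x**4*log(3*x + 4)/4 - x**4/16 + x**3/9 - 2*x**2/9 + 16*x/27 - 64*log(3*x + 4)/81 + C

Use integration by parts with u = log(3*x + 4), dv = x**3 dx.
Then du = 3/(3*x + 4) dx and v = x**4/4.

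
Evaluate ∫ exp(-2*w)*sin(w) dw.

Let I denote the integral. Integrate by parts with u = sin(w), dv = exp(-2*w) dw, so v = -exp(-2*w)/2: I = -exp(-2*w)*sin(w)/2 + (1/2)·∫ exp(-2*w)*cos(w) dw.
Apply parts again with u = cos(w), dv = exp(-2*w) dw: ∫ exp(-2*w)*cos(w) dw = -exp(-2*w)*cos(w)/2 − (1/2)·I. Substituting back brings back I: I = -exp(-2*w)*sin(w)/2 - exp(-2*w)*cos(w)/4 − (1/4)·I.
Solving for I: (1 + 1/4)·I equals the remaining terms, so I = (4/5)·(-exp(-2*w)*sin(w)/2 - exp(-2*w)*cos(w)/4).

-2*exp(-2*w)*sin(w)/5 - exp(-2*w)*cos(w)/5 + C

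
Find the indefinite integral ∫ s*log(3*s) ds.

Use integration by parts with u = log(3*s), dv = s ds.
Then du = 1/s ds and v = s**2/2.

s**2*(log(s) + log(3))/2 - s**2/4 + C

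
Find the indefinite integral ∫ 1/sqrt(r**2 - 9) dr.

log(r + sqrt(r**2 - 9)) + C

Substitute r = 3·sec(θ), so dr = 3·sec(θ)*tan(θ) dθ and the radical becomes sqrt(r**2 - 9) = 3·tan(θ) by the Pythagorean identity.
Integrate the resulting trig expression in θ, then back-substitute sec(θ) = r/3, tan(θ) = sqrt(r**2 - 9)/3 (absorbing any constant into C).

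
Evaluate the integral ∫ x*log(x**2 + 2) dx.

Let u = x**2 + 2, so du = (2*x) dx.
The integral becomes (1/2)·∫ log(u) du; integrate by parts with u′=log(u), dv′=du.

x**2*log(x**2 + 2)/2 - x**2/2 + log(x**2 + 2) + C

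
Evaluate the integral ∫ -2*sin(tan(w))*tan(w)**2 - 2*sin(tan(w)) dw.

Let u = tan(w), so du = (tan(w)**2 + 1) dw.
Rewriting, the integral becomes -2·∫ sin(u) du = -2·-cos(u).
Substituting back, u = tan(w).

2*cos(tan(w)) + C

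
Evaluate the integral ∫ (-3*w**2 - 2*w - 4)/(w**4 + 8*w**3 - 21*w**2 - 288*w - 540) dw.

Factor the denominator: (w - 6)*(w + 3)*(w + 5)*(w + 6).
Partial-fraction decomposition: 25/(9*(w + 6)) - 69/(22*(w + 5)) + 25/(54*(w + 3)) - 31/(297*(w - 6)).
Integrate each term: A/(w−a) contributes A·log|w−a|.

-31*log(w - 6)/297 + 25*log(w + 3)/54 - 69*log(w + 5)/22 + 25*log(w + 6)/9 + C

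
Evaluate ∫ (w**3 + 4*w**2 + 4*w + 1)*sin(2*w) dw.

-w**3*cos(2*w)/2 + 3*w**2*sin(2*w)/4 - 2*w**2*cos(2*w) + 2*w*sin(2*w) - 5*w*cos(2*w)/4 + 5*sin(2*w)/8 + cos(2*w)/2 + C

Use integration by parts with u = w**3 + 4*w**2 + 4*w + 1, dv = sin(2*w) dw, so v = -cos(2*w)/2.
Apply parts 3 times (tabular method): alternate signs, differentiate u down to 0, integrate dv up.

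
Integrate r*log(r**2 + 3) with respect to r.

Let u = r**2 + 3, so du = (2*r) dr.
The integral becomes (1/2)·∫ log(u) du; integrate by parts with u′=log(u), dv′=du.

r**2*log(r**2 + 3)/2 - r**2/2 + 3*log(r**2 + 3)/2 + C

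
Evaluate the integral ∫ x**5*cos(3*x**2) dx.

x**4*sin(3*x**2)/6 + x**2*cos(3*x**2)/9 - sin(3*x**2)/27 + C

Let u = x², du = 2x dx; rewrite as (1/2)∫ u^2·cos(3u) du.
Now integrate by parts 2 times.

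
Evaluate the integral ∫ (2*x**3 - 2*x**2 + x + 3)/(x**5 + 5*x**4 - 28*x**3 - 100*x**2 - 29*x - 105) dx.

log(x - 5)/12 + 9*log(x + 3)/40 - 197*log(x + 7)/600 + log(x**2 + 1)/100 - atan(x)/25 + C

Factor the denominator: (x - 5)*(x + 3)*(x + 7)*(x**2 + 1).
Partial-fraction decomposition: (x - 2)/(50*(x**2 + 1)) - 197/(600*(x + 7)) + 9/(40*(x + 3)) + 1/(12*(x - 5)).
Integrate each term; A/(x−a) gives A·log|x−a|; the (Bx+D)/(x²+p²) term gives a log and an atan.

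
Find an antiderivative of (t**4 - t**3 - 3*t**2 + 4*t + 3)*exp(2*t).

Use integration by parts with u = t**4 - t**3 - 3*t**2 + 4*t + 3, dv = exp(2*t) dt, so v = exp(2*t)/2.
Apply parts 4 times (tabular method): alternate signs, differentiate u down to 0, integrate dv up.

(4*t**4 - 12*t**3 + 6*t**2 + 10*t + 7)*exp(2*t)/8 + C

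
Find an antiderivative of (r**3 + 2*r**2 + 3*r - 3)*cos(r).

r**3*sin(r) + 2*r**2*sin(r) + 3*r**2*cos(r) - 3*r*sin(r) + 4*r*cos(r) - 7*sin(r) - 3*cos(r) + C

Use integration by parts with u = r**3 + 2*r**2 + 3*r - 3, dv = cos(r) dr, so v = sin(r).
Apply parts 3 times (tabular method): alternate signs, differentiate u down to 0, integrate dv up.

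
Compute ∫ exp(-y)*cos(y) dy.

Let I denote the integral. Integrate by parts with u = cos(y), dv = exp(-y) dy, so v = -exp(-y): I = -exp(-y)*cos(y) − ∫ exp(-y)*sin(y) dy.
Apply parts again with u = sin(y), dv = exp(-y) dy: ∫ exp(-y)*sin(y) dy = -exp(-y)*sin(y) + I. Substituting back brings back I: I = exp(-y)*sin(y) - exp(-y)*cos(y) − I.
Solving for I: (1 + 1)·I equals the remaining terms, so I = (1/2)·(exp(-y)*sin(y) - exp(-y)*cos(y)).

exp(-y)*sin(y)/2 - exp(-y)*cos(y)/2 + C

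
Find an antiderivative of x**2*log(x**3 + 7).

Let u = x**3 + 7, so du = (3*x**2) dx.
The integral becomes (1/3)·∫ log(u) du; integrate by parts with u′=log(u), dv′=du.

x**3*log(x**3 + 7)/3 - x**3/3 + 7*log(x**3 + 7)/3 + C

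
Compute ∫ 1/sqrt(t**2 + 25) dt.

log(t + sqrt(t**2 + 25)) + C

Substitute t = 5·tan(θ), so dt = 5·sec(θ)^2 dθ and the radical becomes sqrt(t**2 + 25) = 5·sec(θ) by the Pythagorean identity.
Integrate the resulting trig expression in θ, then back-substitute tan(θ) = t/5, sec(θ) = sqrt(t**2 + 25)/5 (absorbing any constant into C).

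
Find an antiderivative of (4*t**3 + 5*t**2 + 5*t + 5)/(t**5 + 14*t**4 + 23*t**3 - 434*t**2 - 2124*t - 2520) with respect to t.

83*log(t - 6)/1056 + 17*log(t + 2)/480 - 395*log(t + 5)/66 + 709*log(t + 6)/48 - 89*log(t + 7)/10 + C

Factor the denominator: (t - 6)*(t + 2)*(t + 5)*(t + 6)*(t + 7).
Partial-fraction decomposition: -89/(10*(t + 7)) + 709/(48*(t + 6)) - 395/(66*(t + 5)) + 17/(480*(t + 2)) + 83/(1056*(t - 6)).
Integrate each term: A/(t−a) contributes A·log|t−a|.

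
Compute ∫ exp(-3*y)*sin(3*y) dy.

Let I denote the integral. Integrate by parts with u = sin(3*y), dv = exp(-3*y) dy, so v = -exp(-3*y)/3: I = -exp(-3*y)*sin(3*y)/3 + ∫ exp(-3*y)*cos(3*y) dy.
Apply parts again with u = cos(3*y), dv = exp(-3*y) dy: ∫ exp(-3*y)*cos(3*y) dy = -exp(-3*y)*cos(3*y)/3 − I. Substituting back brings back I: I = -exp(-3*y)*sin(3*y)/3 - exp(-3*y)*cos(3*y)/3 − I.
Solving for I: (1 + 1)·I equals the remaining terms, so I = (1/2)·(-exp(-3*y)*sin(3*y)/3 - exp(-3*y)*cos(3*y)/3).

-exp(-3*y)*sin(3*y)/6 - exp(-3*y)*cos(3*y)/6 + C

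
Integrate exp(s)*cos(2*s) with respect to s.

Let I denote the integral. Integrate by parts with u = cos(2*s), dv = exp(s) ds, so v = exp(s): I = exp(s)*cos(2*s) + 2·∫ exp(s)*sin(2*s) ds.
Apply parts again with u = sin(2*s), dv = exp(s) ds: ∫ exp(s)*sin(2*s) ds = exp(s)*sin(2*s) − 2·I. Substituting back brings back I: I = 2*exp(s)*sin(2*s) + exp(s)*cos(2*s) − 4·I.
Solving for I: (1 + 4)·I equals the remaining terms, so I = (1/5)·(2*exp(s)*sin(2*s) + exp(s)*cos(2*s)).

2*exp(s)*sin(2*s)/5 + exp(s)*cos(2*s)/5 + C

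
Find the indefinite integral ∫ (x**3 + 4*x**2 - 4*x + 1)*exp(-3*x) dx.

(-9*x**3 - 45*x**2 + 6*x - 7)*exp(-3*x)/27 + C

Use integration by parts with u = x**3 + 4*x**2 - 4*x + 1, dv = exp(-3*x) dx, so v = -exp(-3*x)/3.
Apply parts 3 times (tabular method): alternate signs, differentiate u down to 0, integrate dv up.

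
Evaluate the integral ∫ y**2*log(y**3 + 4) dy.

Let u = y**3 + 4, so du = (3*y**2) dy.
The integral becomes (1/3)·∫ log(u) du; integrate by parts with u′=log(u), dv′=du.

y**3*log(y**3 + 4)/3 - y**3/3 + 4*log(y**3 + 4)/3 + C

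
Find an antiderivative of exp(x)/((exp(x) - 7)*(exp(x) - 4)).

Let u = e^x, du = e^x dx.
The integral becomes ∫ du/((u-7)(u-4)); decompose into partial fractions.

log(exp(x) - 7)/3 - log(exp(x) - 4)/3 + C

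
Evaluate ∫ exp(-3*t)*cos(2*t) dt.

Let I denote the integral. Integrate by parts with u = cos(2*t), dv = exp(-3*t) dt, so v = -exp(-3*t)/3: I = -exp(-3*t)*cos(2*t)/3 − (2/3)·∫ exp(-3*t)*sin(2*t) dt.
Apply parts again with u = sin(2*t), dv = exp(-3*t) dt: ∫ exp(-3*t)*sin(2*t) dt = -exp(-3*t)*sin(2*t)/3 + (2/3)·I. Substituting back brings back I: I = 2*exp(-3*t)*sin(2*t)/9 - exp(-3*t)*cos(2*t)/3 − (4/9)·I.
Solving for I: (1 + 4/9)·I equals the remaining terms, so I = (9/13)·(2*exp(-3*t)*sin(2*t)/9 - exp(-3*t)*cos(2*t)/3).

2*exp(-3*t)*sin(2*t)/13 - 3*exp(-3*t)*cos(2*t)/13 + C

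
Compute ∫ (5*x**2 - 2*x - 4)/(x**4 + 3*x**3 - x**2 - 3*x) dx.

4*log(x)/3 - log(x - 1)/8 + 3*log(x + 1)/4 - 47*log(x + 3)/24 + C

Factor the denominator: x*(x - 1)*(x + 1)*(x + 3).
Partial-fraction decomposition: -47/(24*(x + 3)) + 3/(4*(x + 1)) - 1/(8*(x - 1)) + 4/(3*x).
Integrate each term: A/(x−a) contributes A·log|x−a|.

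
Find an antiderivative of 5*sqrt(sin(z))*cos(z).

10*sin(z)**(3/2)/3 + C

Let u = sin(z), so du = (cos(z)) dz.
Rewriting, the integral becomes 5·∫ √u du = 5·(2/3)u^(3/2).
Substituting back, u = sin(z).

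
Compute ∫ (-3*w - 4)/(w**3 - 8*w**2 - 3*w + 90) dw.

-22*log(w - 6)/9 + 19*log(w - 5)/8 + 5*log(w + 3)/72 + C

Factor the denominator: (w - 6)*(w - 5)*(w + 3).
Partial-fraction decomposition: 5/(72*(w + 3)) + 19/(8*(w - 5)) - 22/(9*(w - 6)).
Integrate each term: A/(w−a) contributes A·log|w−a|.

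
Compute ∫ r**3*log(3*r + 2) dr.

r**4*log(3*r + 2)/4 - r**4/16 + r**3/18 - r**2/18 + 2*r/27 - 4*log(3*r + 2)/81 + C

Use integration by parts with u = log(3*r + 2), dv = r**3 dr.
Then du = 3/(3*r + 2) dr and v = r**4/4.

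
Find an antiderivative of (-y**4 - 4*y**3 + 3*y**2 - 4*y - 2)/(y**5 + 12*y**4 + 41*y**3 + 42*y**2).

-43*log(y)/882 + 17*log(y + 2)/10 - 16*log(y + 3)/9 - 214*log(y + 7)/245 + 1/(21*y) + C

Factor the denominator: y**2*(y + 2)*(y + 3)*(y + 7).
Partial-fraction decomposition: -214/(245*(y + 7)) - 16/(9*(y + 3)) + 17/(10*(y + 2)) - 43/(882*y) - 1/(21*y**2).
Integrate each term; A/(y−a) gives A·log|y−a|; A/(y−a)² gives −A/(y−a).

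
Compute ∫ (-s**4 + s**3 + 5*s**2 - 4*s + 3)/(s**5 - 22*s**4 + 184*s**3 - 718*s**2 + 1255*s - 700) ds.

Factor the denominator: (s - 7)*(s - 5)**2*(s - 4)*(s - 1).
Partial-fraction decomposition: 1/(72*(s - 1)) + 125/(9*(s - 4)) + 85/(8*(s - 5)) + 49/(s - 5)**2 - 919/(36*(s - 7)).
Integrate each term; A/(s−a) gives A·log|s−a|; A/(s−a)² gives −A/(s−a).

-919*log(s - 7)/36 + 85*log(s - 5)/8 + 125*log(s - 4)/9 + log(s - 1)/72 - 49/(s - 5) + C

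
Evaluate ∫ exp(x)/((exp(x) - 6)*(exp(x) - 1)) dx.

Let u = e^x, du = e^x dx.
The integral becomes ∫ du/((u-1)(u-6)); decompose into partial fractions.

log(exp(x) - 6)/5 - log(exp(x) - 1)/5 + C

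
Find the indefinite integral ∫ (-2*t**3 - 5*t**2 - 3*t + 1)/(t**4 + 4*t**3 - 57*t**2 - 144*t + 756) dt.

-629*log(t - 6)/468 + 107*log(t - 3)/270 + 271*log(t + 6)/108 - 463*log(t + 7)/130 + C

Factor the denominator: (t - 6)*(t - 3)*(t + 6)*(t + 7).
Partial-fraction decomposition: -463/(130*(t + 7)) + 271/(108*(t + 6)) + 107/(270*(t - 3)) - 629/(468*(t - 6)).
Integrate each term: A/(t−a) contributes A·log|t−a|.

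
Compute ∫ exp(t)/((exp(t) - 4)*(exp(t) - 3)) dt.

Let u = e^t, du = e^t dt.
The integral becomes ∫ du/((u-4)(u-3)); decompose into partial fractions.

log(exp(t) - 4) - log(exp(t) - 3) + C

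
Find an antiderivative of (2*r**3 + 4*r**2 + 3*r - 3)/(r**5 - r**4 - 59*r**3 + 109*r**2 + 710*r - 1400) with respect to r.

Factor the denominator: (r - 5)**2*(r - 2)*(r + 4)*(r + 7).
Partial-fraction decomposition: -257/(1944*(r + 7)) + 79/(1458*(r + 4)) + 35/(486*(r - 2)) + 35/(5832*(r - 5)) + 181/(162*(r - 5)**2).
Integrate each term; A/(r−a) gives A·log|r−a|; A/(r−a)² gives −A/(r−a).

35*log(r - 5)/5832 + 35*log(r - 2)/486 + 79*log(r + 4)/1458 - 257*log(r + 7)/1944 - 181/(162*r - 810) + C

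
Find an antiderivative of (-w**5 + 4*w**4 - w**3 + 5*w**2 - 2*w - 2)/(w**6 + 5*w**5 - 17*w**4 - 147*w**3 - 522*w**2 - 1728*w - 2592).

-1321*log(w - 6)/20250 - 643*log(w + 3)/162 + 18179*log(w + 4)/6250 + 21217*log(w**2 + 9)/337500 + 2041*atan(w/3)/18750 - 1099/(125*w + 500) + C

Factor the denominator: (w - 6)*(w + 3)*(w + 4)**2*(w**2 + 9).
Partial-fraction decomposition: (21217*w + 55107)/(168750*(w**2 + 9)) + 18179/(6250*(w + 4)) + 1099/(125*(w + 4)**2) - 643/(162*(w + 3)) - 1321/(20250*(w - 6)).
Integrate each term; A/(w−a) gives A·log|w−a|; the (Bw+D)/(w²+p²) term gives a log and an atan.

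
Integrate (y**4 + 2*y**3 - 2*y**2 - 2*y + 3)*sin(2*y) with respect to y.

-y**4*cos(2*y)/2 + y**3*sin(2*y) - y**3*cos(2*y) + 3*y**2*sin(2*y)/2 + 5*y**2*cos(2*y)/2 - 5*y*sin(2*y)/2 + 5*y*cos(2*y)/2 - 5*sin(2*y)/4 - 11*cos(2*y)/4 + C

Use integration by parts with u = y**4 + 2*y**3 - 2*y**2 - 2*y + 3, dv = sin(2*y) dy, so v = -cos(2*y)/2.
Apply parts 4 times (tabular method): alternate signs, differentiate u down to 0, integrate dv up.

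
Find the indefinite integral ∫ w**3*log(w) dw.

w**4*log(w)/4 - w**4/16 + C

Use integration by parts with u = log(w), dv = w**3 dw.
Then du = 1/w dw and v = w**4/4.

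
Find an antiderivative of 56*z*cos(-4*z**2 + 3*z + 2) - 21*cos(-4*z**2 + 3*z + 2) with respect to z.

Let u = 4*z**2 - 3*z - 2, so du = (8*z - 3) dz.
Rewriting, the integral becomes 7·∫ cos(u) du = 7·sin(u).
Substituting back, u = 4*z**2 - 3*z - 2.

-7*sin(-4*z**2 + 3*z + 2) + C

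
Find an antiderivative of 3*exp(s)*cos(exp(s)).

3*sin(exp(s)) + C

Let u = exp(s), so du = (exp(s)) ds.
Rewriting, the integral becomes 3·∫ cos(u) du = 3·sin(u).
Substituting back, u = exp(s).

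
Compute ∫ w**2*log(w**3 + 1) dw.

w**3*log(w**3 + 1)/3 - w**3/3 + log(w**3 + 1)/3 + C

Let u = w**3 + 1, so du = (3*w**2) dw.
The integral becomes (1/3)·∫ log(u) du; integrate by parts with u′=log(u), dv′=du.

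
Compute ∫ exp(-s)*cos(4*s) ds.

4*exp(-s)*sin(4*s)/17 - exp(-s)*cos(4*s)/17 + C

Let I denote the integral. Integrate by parts with u = cos(4*s), dv = exp(-s) ds, so v = -exp(-s): I = -exp(-s)*cos(4*s) − 4·∫ exp(-s)*sin(4*s) ds.
Apply parts again with u = sin(4*s), dv = exp(-s) ds: ∫ exp(-s)*sin(4*s) ds = -exp(-s)*sin(4*s) + 4·I. Substituting back brings back I: I = 4*exp(-s)*sin(4*s) - exp(-s)*cos(4*s) − 16·I.
Solving for I: (1 + 16)·I equals the remaining terms, so I = (1/17)·(4*exp(-s)*sin(4*s) - exp(-s)*cos(4*s)).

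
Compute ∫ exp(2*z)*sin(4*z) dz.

Let I denote the integral. Integrate by parts with u = sin(4*z), dv = exp(2*z) dz, so v = exp(2*z)/2: I = exp(2*z)*sin(4*z)/2 − 2·∫ exp(2*z)*cos(4*z) dz.
Apply parts again with u = cos(4*z), dv = exp(2*z) dz: ∫ exp(2*z)*cos(4*z) dz = exp(2*z)*cos(4*z)/2 + 2·I. Substituting back brings back I: I = exp(2*z)*sin(4*z)/2 - exp(2*z)*cos(4*z) − 4·I.
Solving for I: (1 + 4)·I equals the remaining terms, so I = (1/5)·(exp(2*z)*sin(4*z)/2 - exp(2*z)*cos(4*z)).

exp(2*z)*sin(4*z)/10 - exp(2*z)*cos(4*z)/5 + C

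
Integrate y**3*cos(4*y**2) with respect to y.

Let u = y², du = 2y dy; rewrite as (1/2)∫ u^1·cos(4u) du.
Now integrate by parts 1 time.

y**2*sin(4*y**2)/8 + cos(4*y**2)/32 + C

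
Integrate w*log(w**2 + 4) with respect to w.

w**2*log(w**2 + 4)/2 - w**2/2 + 2*log(w**2 + 4) + C

Let u = w**2 + 4, so du = (2*w) dw.
The integral becomes (1/2)·∫ log(u) du; integrate by parts with u′=log(u), dv′=du.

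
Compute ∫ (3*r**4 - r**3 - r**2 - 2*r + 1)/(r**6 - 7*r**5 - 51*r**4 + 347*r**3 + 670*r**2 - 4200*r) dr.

-log(r)/4200 + 1133*log(r - 7)/504 - 3625*log(r - 6)/1452 + 227*log(r - 4)/648 - 199019*log(r + 5)/1960200 - 331/(990*r + 4950) + C

Factor the denominator: r*(r - 7)*(r - 6)*(r - 4)*(r + 5)**2.
Partial-fraction decomposition: -199019/(1960200*(r + 5)) + 331/(990*(r + 5)**2) + 227/(648*(r - 4)) - 3625/(1452*(r - 6)) + 1133/(504*(r - 7)) - 1/(4200*r).
Integrate each term; A/(r−a) gives A·log|r−a|; A/(r−a)² gives −A/(r−a).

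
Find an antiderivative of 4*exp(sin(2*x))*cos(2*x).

2*exp(sin(2*x)) + C

Let u = sin(2*x), so du = (2*cos(2*x)) dx.
Rewriting, the integral becomes 2·∫ e^u du = 2·e^u.
Substituting back, u = sin(2*x).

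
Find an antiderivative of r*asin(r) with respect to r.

Use integration by parts with u = arcsin(r), dv = r dr.
Then du = 1/sqrt(-r**2 + 1) dr.

r**2*asin(r)/2 + r*sqrt(-r**2 + 1)/4 - asin(r)/4 + C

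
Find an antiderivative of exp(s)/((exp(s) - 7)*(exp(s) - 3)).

Let u = e^s, du = e^s ds.
The integral becomes ∫ du/((u-3)(u-7)); decompose into partial fractions.

log(exp(s) - 7)/4 - log(exp(s) - 3)/4 + C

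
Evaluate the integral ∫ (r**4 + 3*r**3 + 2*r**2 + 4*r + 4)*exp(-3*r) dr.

(-27*r**4 - 117*r**3 - 171*r**2 - 222*r - 182)*exp(-3*r)/81 + C

Use integration by parts with u = r**4 + 3*r**3 + 2*r**2 + 4*r + 4, dv = exp(-3*r) dr, so v = -exp(-3*r)/3.
Apply parts 4 times (tabular method): alternate signs, differentiate u down to 0, integrate dv up.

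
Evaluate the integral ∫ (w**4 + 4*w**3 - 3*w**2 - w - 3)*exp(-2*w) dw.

Use integration by parts with u = w**4 + 4*w**3 - 3*w**2 - w - 3, dv = exp(-2*w) dw, so v = -exp(-2*w)/2.
Apply parts 4 times (tabular method): alternate signs, differentiate u down to 0, integrate dv up.

(-2*w**4 - 12*w**3 - 12*w**2 - 10*w + 1)*exp(-2*w)/4 + C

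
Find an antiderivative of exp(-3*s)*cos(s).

exp(-3*s)*sin(s)/10 - 3*exp(-3*s)*cos(s)/10 + C

Let I denote the integral. Integrate by parts with u = cos(s), dv = exp(-3*s) ds, so v = -exp(-3*s)/3: I = -exp(-3*s)*cos(s)/3 − (1/3)·∫ exp(-3*s)*sin(s) ds.
Apply parts again with u = sin(s), dv = exp(-3*s) ds: ∫ exp(-3*s)*sin(s) ds = -exp(-3*s)*sin(s)/3 + (1/3)·I. Substituting back brings back I: I = exp(-3*s)*sin(s)/9 - exp(-3*s)*cos(s)/3 − (1/9)·I.
Solving for I: (1 + 1/9)·I equals the remaining terms, so I = (9/10)·(exp(-3*s)*sin(s)/9 - exp(-3*s)*cos(s)/3).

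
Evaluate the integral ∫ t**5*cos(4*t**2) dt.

Let u = t², du = 2t dt; rewrite as (1/2)∫ u^2·cos(4u) du.
Now integrate by parts 2 times.

t**4*sin(4*t**2)/8 + t**2*cos(4*t**2)/16 - sin(4*t**2)/64 + C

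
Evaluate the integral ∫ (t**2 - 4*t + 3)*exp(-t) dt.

(-t**2 + 2*t - 1)*exp(-t) + C

Use integration by parts with u = t**2 - 4*t + 3, dv = exp(-t) dt, so v = -exp(-t).
Apply parts 2 times (tabular method): alternate signs, differentiate u down to 0, integrate dv up.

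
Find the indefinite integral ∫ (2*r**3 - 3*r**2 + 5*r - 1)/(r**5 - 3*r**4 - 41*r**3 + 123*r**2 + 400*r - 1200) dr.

199*log(r - 5)/180 - 11*log(r - 4)/8 + 41*log(r - 3)/112 + 197*log(r + 4)/504 - 39*log(r + 5)/80 + C

Factor the denominator: (r - 5)*(r - 4)*(r - 3)*(r + 4)*(r + 5).
Partial-fraction decomposition: -39/(80*(r + 5)) + 197/(504*(r + 4)) + 41/(112*(r - 3)) - 11/(8*(r - 4)) + 199/(180*(r - 5)).
Integrate each term: A/(r−a) contributes A·log|r−a|.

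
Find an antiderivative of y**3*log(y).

y**4*log(y)/4 - y**4/16 + C

Use integration by parts with u = log(y), dv = y**3 dy.
Then du = 1/y dy and v = y**4/4.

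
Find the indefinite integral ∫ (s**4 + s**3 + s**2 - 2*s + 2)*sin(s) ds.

Use integration by parts with u = s**4 + s**3 + s**2 - 2*s + 2, dv = sin(s) ds, so v = -cos(s).
Apply parts 4 times (tabular method): alternate signs, differentiate u down to 0, integrate dv up.

-s**4*cos(s) + 4*s**3*sin(s) - s**3*cos(s) + 3*s**2*sin(s) + 11*s**2*cos(s) - 22*s*sin(s) + 8*s*cos(s) - 8*sin(s) - 24*cos(s) + C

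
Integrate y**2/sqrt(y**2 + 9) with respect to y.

Substitute y = 3·tan(θ), so dy = 3·sec(θ)^2 dθ and the radical becomes sqrt(y**2 + 9) = 3·sec(θ) by the Pythagorean identity.
Integrate the resulting trig expression in θ, then back-substitute tan(θ) = y/3, sec(θ) = sqrt(y**2 + 9)/3 (absorbing any constant into C).

y*sqrt(y**2 + 9)/2 - 9*log(y + sqrt(y**2 + 9))/2 + C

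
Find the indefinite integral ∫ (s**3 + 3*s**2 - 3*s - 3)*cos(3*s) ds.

Use integration by parts with u = s**3 + 3*s**2 - 3*s - 3, dv = cos(3*s) ds, so v = sin(3*s)/3.
Apply parts 3 times (tabular method): alternate signs, differentiate u down to 0, integrate dv up.

s**3*sin(3*s)/3 + s**2*sin(3*s) + s**2*cos(3*s)/3 - 11*s*sin(3*s)/9 + 2*s*cos(3*s)/3 - 11*sin(3*s)/9 - 11*cos(3*s)/27 + C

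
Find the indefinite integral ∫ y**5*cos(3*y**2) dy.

y**4*sin(3*y**2)/6 + y**2*cos(3*y**2)/9 - sin(3*y**2)/27 + C

Let u = y², du = 2y dy; rewrite as (1/2)∫ u^2·cos(3u) du.
Now integrate by parts 2 times.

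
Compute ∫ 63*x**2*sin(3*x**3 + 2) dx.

-7*cos(3*x**3 + 2) + C

Let u = 3*x**3 + 2, so du = (9*x**2) dx.
Rewriting, the integral becomes 7·∫ sin(u) du = 7·-cos(u).
Substituting back, u = 3*x**3 + 2.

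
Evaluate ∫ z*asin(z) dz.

Use integration by parts with u = arcsin(z), dv = z dz.
Then du = 1/sqrt(-z**2 + 1) dz.

z**2*asin(z)/2 + z*sqrt(-z**2 + 1)/4 - asin(z)/4 + C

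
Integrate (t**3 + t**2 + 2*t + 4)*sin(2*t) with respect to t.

-t**3*cos(2*t)/2 + 3*t**2*sin(2*t)/4 - t**2*cos(2*t)/2 + t*sin(2*t)/2 - t*cos(2*t)/4 + sin(2*t)/8 - 7*cos(2*t)/4 + C

Use integration by parts with u = t**3 + t**2 + 2*t + 4, dv = sin(2*t) dt, so v = -cos(2*t)/2.
Apply parts 3 times (tabular method): alternate signs, differentiate u down to 0, integrate dv up.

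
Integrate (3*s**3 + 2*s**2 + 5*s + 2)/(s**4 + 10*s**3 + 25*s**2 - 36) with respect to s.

Factor the denominator: (s - 1)*(s + 2)*(s + 3)*(s + 6).
Partial-fraction decomposition: 151/(21*(s + 6)) - 19/(3*(s + 3)) + 2/(s + 2) + 1/(7*(s - 1)).
Integrate each term: A/(s−a) contributes A·log|s−a|.

log(s - 1)/7 + 2*log(s + 2) - 19*log(s + 3)/3 + 151*log(s + 6)/21 + C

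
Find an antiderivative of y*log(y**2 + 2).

y**2*log(y**2 + 2)/2 - y**2/2 + log(y**2 + 2) + C

Let u = y**2 + 2, so du = (2*y) dy.
The integral becomes (1/2)·∫ log(u) du; integrate by parts with u′=log(u), dv′=du.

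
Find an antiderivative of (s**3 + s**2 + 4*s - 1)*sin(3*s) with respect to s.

-s**3*cos(3*s)/3 + s**2*sin(3*s)/3 - s**2*cos(3*s)/3 + 2*s*sin(3*s)/9 - 10*s*cos(3*s)/9 + 10*sin(3*s)/27 + 11*cos(3*s)/27 + C

Use integration by parts with u = s**3 + s**2 + 4*s - 1, dv = sin(3*s) ds, so v = -cos(3*s)/3.
Apply parts 3 times (tabular method): alternate signs, differentiate u down to 0, integrate dv up.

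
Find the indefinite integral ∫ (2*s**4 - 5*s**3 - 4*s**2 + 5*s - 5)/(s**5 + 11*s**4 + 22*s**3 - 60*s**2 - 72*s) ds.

5*log(s)/72 - 19*log(s - 2)/384 - 7*log(s + 1)/75 + 59713*log(s + 6)/28800 + 3493/(240*s + 1440) + C

Factor the denominator: s*(s - 2)*(s + 1)*(s + 6)**2.
Partial-fraction decomposition: 59713/(28800*(s + 6)) - 3493/(240*(s + 6)**2) - 7/(75*(s + 1)) - 19/(384*(s - 2)) + 5/(72*s).
Integrate each term; A/(s−a) gives A·log|s−a|; A/(s−a)² gives −A/(s−a).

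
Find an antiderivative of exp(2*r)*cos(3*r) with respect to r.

Let I denote the integral. Integrate by parts with u = cos(3*r), dv = exp(2*r) dr, so v = exp(2*r)/2: I = exp(2*r)*cos(3*r)/2 + (3/2)·∫ exp(2*r)*sin(3*r) dr.
Apply parts again with u = sin(3*r), dv = exp(2*r) dr: ∫ exp(2*r)*sin(3*r) dr = exp(2*r)*sin(3*r)/2 − (3/2)·I. Substituting back brings back I: I = 3*exp(2*r)*sin(3*r)/4 + exp(2*r)*cos(3*r)/2 − (9/4)·I.
Solving for I: (1 + 9/4)·I equals the remaining terms, so I = (4/13)·(3*exp(2*r)*sin(3*r)/4 + exp(2*r)*cos(3*r)/2).

3*exp(2*r)*sin(3*r)/13 + 2*exp(2*r)*cos(3*r)/13 + C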